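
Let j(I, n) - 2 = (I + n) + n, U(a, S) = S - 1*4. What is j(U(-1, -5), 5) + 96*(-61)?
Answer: -5853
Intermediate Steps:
U(a, S) = -4 + S (U(a, S) = S - 4 = -4 + S)
j(I, n) = 2 + I + 2*n (j(I, n) = 2 + ((I + n) + n) = 2 + (I + 2*n) = 2 + I + 2*n)
j(U(-1, -5), 5) + 96*(-61) = (2 + (-4 - 5) + 2*5) + 96*(-61) = (2 - 9 + 10) - 5856 = 3 - 5856 = -5853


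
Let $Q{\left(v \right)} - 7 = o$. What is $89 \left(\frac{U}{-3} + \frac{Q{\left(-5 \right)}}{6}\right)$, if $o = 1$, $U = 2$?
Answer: $\frac{178}{3} \approx 59.333$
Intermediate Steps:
$Q{\left(v \right)} = 8$ ($Q{\left(v \right)} = 7 + 1 = 8$)
$89 \left(\frac{U}{-3} + \frac{Q{\left(-5 \right)}}{6}\right) = 89 \left(\frac{2}{-3} + \frac{8}{6}\right) = 89 \left(2 \left(- \frac{1}{3}\right) + 8 \cdot \frac{1}{6}\right) = 89 \left(- \frac{2}{3} + \frac{4}{3}\right) = 89 \cdot \frac{2}{3} = \frac{178}{3}$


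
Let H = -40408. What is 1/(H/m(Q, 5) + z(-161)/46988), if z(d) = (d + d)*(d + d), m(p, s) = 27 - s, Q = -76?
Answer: -129217/237051257 ≈ -0.00054510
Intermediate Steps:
z(d) = 4*d**2 (z(d) = (2*d)*(2*d) = 4*d**2)
1/(H/m(Q, 5) + z(-161)/46988) = 1/(-40408/(27 - 1*5) + (4*(-161)**2)/46988) = 1/(-40408/(27 - 5) + (4*25921)*(1/46988)) = 1/(-40408/22 + 103684*(1/46988)) = 1/(-40408*1/22 + 25921/11747) = 1/(-20204/11 + 25921/11747) = 1/(-237051257/129217) = -129217/237051257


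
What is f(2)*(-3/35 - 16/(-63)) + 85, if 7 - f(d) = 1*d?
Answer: 5408/63 ≈ 85.841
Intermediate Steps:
f(d) = 7 - d
f(2)*(-3/35 - 16/(-63)) + 85 = (7 - 1*2)*(-3/35 - 16/(-63)) + 85 = (7 - 2)*(-3*1/35 - 16*(-1/63)) + 85 = 5*(-3/35 + 16/63) + 85 = 5*(53/315) + 85 = 53/63 + 85 = 5408/63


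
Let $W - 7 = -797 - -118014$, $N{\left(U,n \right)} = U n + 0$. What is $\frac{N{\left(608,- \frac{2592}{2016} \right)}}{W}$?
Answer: $- \frac{684}{102571} \approx -0.0066686$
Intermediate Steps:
$N{\left(U,n \right)} = U n$
$W = 117224$ ($W = 7 - -117217 = 7 + \left(-797 + 118014\right) = 7 + 117217 = 117224$)
$\frac{N{\left(608,- \frac{2592}{2016} \right)}}{W} = \frac{608 \left(- \frac{2592}{2016}\right)}{117224} = 608 \left(\left(-2592\right) \frac{1}{2016}\right) \frac{1}{117224} = 608 \left(- \frac{9}{7}\right) \frac{1}{117224} = \left(- \frac{5472}{7}\right) \frac{1}{117224} = - \frac{684}{102571}$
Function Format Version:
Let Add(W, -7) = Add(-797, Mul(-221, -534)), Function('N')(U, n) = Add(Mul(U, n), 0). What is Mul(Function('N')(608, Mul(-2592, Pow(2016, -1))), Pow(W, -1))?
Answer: Rational(-684, 102571) ≈ -0.0066686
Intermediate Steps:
Function('N')(U, n) = Mul(U, n)
W = 117224 (W = Add(7, Add(-797, Mul(-221, -534))) = Add(7, Add(-797, 118014)) = Add(7, 117217) = 117224)
Mul(Function('N')(608, Mul(-2592, Pow(2016, -1))), Pow(W, -1)) = Mul(Mul(608, Mul(-2592, Pow(2016, -1))), Pow(117224, -1)) = Mul(Mul(608, Mul(-2592, Rational(1, 2016))), Rational(1, 117224)) = Mul(Mul(608, Rational(-9, 7)), Rational(1, 117224)) = Mul(Rational(-5472, 7), Rational(1, 117224)) = Rational(-684, 102571)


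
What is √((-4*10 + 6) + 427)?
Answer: √393 ≈ 19.824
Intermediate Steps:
√((-4*10 + 6) + 427) = √((-40 + 6) + 427) = √(-34 + 427) = √393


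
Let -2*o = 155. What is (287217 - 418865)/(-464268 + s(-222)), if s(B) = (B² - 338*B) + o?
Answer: 15488/40003 ≈ 0.38717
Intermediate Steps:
o = -155/2 (o = -½*155 = -155/2 ≈ -77.500)
s(B) = -155/2 + B² - 338*B (s(B) = (B² - 338*B) - 155/2 = -155/2 + B² - 338*B)
(287217 - 418865)/(-464268 + s(-222)) = (287217 - 418865)/(-464268 + (-155/2 + (-222)² - 338*(-222))) = -131648/(-464268 + (-155/2 + 49284 + 75036)) = -131648/(-464268 + 248485/2) = -131648/(-680051/2) = -131648*(-2/680051) = 15488/40003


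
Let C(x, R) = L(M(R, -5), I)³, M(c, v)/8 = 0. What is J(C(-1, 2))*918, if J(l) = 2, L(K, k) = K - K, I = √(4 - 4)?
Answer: 1836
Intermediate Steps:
M(c, v) = 0 (M(c, v) = 8*0 = 0)
I = 0 (I = √0 = 0)
L(K, k) = 0
C(x, R) = 0 (C(x, R) = 0³ = 0)
J(C(-1, 2))*918 = 2*918 = 1836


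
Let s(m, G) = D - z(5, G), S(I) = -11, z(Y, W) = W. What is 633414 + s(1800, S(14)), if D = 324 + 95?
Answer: 633844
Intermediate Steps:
D = 419
s(m, G) = 419 - G
633414 + s(1800, S(14)) = 633414 + (419 - 1*(-11)) = 633414 + (419 + 11) = 633414 + 430 = 633844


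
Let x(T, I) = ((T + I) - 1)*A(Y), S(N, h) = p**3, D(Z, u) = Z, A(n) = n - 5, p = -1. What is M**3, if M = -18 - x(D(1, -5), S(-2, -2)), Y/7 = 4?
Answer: 125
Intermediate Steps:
Y = 28 (Y = 7*4 = 28)
A(n) = -5 + n
S(N, h) = -1 (S(N, h) = (-1)**3 = -1)
x(T, I) = -23 + 23*I + 23*T (x(T, I) = ((T + I) - 1)*(-5 + 28) = ((I + T) - 1)*23 = (-1 + I + T)*23 = -23 + 23*I + 23*T)
M = 5 (M = -18 - (-23 + 23*(-1) + 23*1) = -18 - (-23 - 23 + 23) = -18 - 1*(-23) = -18 + 23 = 5)
M**3 = 5**3 = 125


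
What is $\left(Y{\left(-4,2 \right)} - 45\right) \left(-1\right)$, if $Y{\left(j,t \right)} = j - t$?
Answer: $51$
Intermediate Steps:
$\left(Y{\left(-4,2 \right)} - 45\right) \left(-1\right) = \left(\left(-4 - 2\right) - 45\right) \left(-1\right) = \left(-6 - 45\right) \left(-1\right) = \left(-51\right) \left(-1\right) = 51$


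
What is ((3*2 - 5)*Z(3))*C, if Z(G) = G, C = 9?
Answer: 27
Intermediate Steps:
((3*2 - 5)*Z(3))*C = ((3*2 - 5)*3)*9 = ((6 - 5)*3)*9 = (1*3)*9 = 3*9 = 27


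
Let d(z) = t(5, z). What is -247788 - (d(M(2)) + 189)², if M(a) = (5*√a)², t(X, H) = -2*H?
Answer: -255709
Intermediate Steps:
M(a) = 25*a
d(z) = -2*z
-247788 - (d(M(2)) + 189)² = -247788 - (-50*2 + 189)² = -247788 - (-2*50 + 189)² = -247788 - (-100 + 189)² = -247788 - 1*89² = -247788 - 1*7921 = -247788 - 7921 = -255709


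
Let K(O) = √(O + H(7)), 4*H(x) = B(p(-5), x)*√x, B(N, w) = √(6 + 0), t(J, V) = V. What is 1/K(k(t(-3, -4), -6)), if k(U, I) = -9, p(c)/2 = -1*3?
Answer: -2*I/√(36 - √42) ≈ -0.36811*I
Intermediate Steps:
p(c) = -6 (p(c) = 2*(-1*3) = 2*(-3) = -6)
B(N, w) = √6
H(x) = √6*√x/4 (H(x) = (√6*√x)/4 = √6*√x/4)
K(O) = √(O + √42/4) (K(O) = √(O + √6*√7/4) = √(O + √42/4))
1/K(k(t(-3, -4), -6)) = 1/(√(√42 + 4*(-9))/2) = 1/(√(√42 - 36)/2) = 1/(√(-36 + √42)/2) = 2/√(-36 + √42)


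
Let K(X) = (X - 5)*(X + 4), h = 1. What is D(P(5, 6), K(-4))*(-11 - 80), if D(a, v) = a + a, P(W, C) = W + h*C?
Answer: -2002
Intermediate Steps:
P(W, C) = C + W (P(W, C) = W + 1*C = W + C = C + W)
K(X) = (-5 + X)*(4 + X)
D(a, v) = 2*a
D(P(5, 6), K(-4))*(-11 - 80) = (2*(6 + 5))*(-11 - 80) = (2*11)*(-91) = 22*(-91) = -2002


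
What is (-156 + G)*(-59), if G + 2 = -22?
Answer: 10620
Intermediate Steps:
G = -24 (G = -2 - 22 = -24)
(-156 + G)*(-59) = (-156 - 24)*(-59) = -180*(-59) = 10620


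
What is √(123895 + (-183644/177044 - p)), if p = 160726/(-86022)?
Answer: √615929051223370907533/70507773 ≈ 351.99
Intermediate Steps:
p = -80363/43011 (p = 160726*(-1/86022) = -80363/43011 ≈ -1.8684)
√(123895 + (-183644/177044 - p)) = √(123895 + (-183644/177044 - 1*(-80363/43011))) = √(123895 + (-183644*1/177044 + 80363/43011)) = √(123895 + (-45911/44261 + 80363/43011)) = √(123895 + 1582268722/1903709871) = √(235861716736267/1903709871) = √615929051223370907533/70507773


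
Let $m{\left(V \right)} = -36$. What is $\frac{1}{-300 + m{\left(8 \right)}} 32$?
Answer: $- \frac{2}{21} \approx -0.095238$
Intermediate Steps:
$\frac{1}{-300 + m{\left(8 \right)}} 32 = \frac{1}{-300 - 36} \cdot 32 = \frac{1}{-336} \cdot 32 = \left(- \frac{1}{336}\right) 32 = - \frac{2}{21}$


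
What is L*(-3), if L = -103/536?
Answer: 309/536 ≈ 0.57649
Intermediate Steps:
L = -103/536 (L = -103*1/536 = -103/536 ≈ -0.19216)
L*(-3) = -103/536*(-3) = 309/536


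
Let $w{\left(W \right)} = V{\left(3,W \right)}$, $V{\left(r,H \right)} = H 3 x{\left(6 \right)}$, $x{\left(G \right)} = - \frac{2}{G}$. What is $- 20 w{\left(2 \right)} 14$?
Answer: $560$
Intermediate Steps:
$V{\left(r,H \right)} = - H$ ($V{\left(r,H \right)} = H 3 \left(- \frac{2}{6}\right) = 3 H \left(\left(-2\right) \frac{1}{6}\right) = 3 H \left(- \frac{1}{3}\right) = - H$)
$w{\left(W \right)} = - W$
$- 20 w{\left(2 \right)} 14 = - 20 \left(\left(-1\right) 2\right) 14 = \left(-20\right) \left(-2\right) 14 = 40 \cdot 14 = 560$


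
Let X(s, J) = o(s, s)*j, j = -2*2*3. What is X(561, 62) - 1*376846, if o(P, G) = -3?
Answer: -376810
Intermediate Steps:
j = -12 (j = -4*3 = -12)
X(s, J) = 36 (X(s, J) = -3*(-12) = 36)
X(561, 62) - 1*376846 = 36 - 1*376846 = 36 - 376846 = -376810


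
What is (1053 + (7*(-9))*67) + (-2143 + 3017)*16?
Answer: 10816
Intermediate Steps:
(1053 + (7*(-9))*67) + (-2143 + 3017)*16 = (1053 - 63*67) + 874*16 = (1053 - 4221) + 13984 = -3168 + 13984 = 10816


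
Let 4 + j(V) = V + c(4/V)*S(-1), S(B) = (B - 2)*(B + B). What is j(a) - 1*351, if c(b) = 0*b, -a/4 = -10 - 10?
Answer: -275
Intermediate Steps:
S(B) = 2*B*(-2 + B) (S(B) = (-2 + B)*(2*B) = 2*B*(-2 + B))
a = 80 (a = -4*(-10 - 10) = -4*(-20) = 80)
c(b) = 0
j(V) = -4 + V (j(V) = -4 + (V + 0*(2*(-1)*(-2 - 1))) = -4 + (V + 0*(2*(-1)*(-3))) = -4 + (V + 0*6) = -4 + (V + 0) = -4 + V)
j(a) - 1*351 = (-4 + 80) - 1*351 = 76 - 351 = -275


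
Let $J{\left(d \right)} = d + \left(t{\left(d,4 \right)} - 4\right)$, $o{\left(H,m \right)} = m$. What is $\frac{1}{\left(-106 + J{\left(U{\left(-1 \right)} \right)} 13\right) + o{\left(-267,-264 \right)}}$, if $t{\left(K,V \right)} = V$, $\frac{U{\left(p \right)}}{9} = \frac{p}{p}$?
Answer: $- \frac{1}{253} \approx -0.0039526$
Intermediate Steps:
$U{\left(p \right)} = 9$ ($U{\left(p \right)} = 9 \frac{p}{p} = 9 \cdot 1 = 9$)
$J{\left(d \right)} = d$ ($J{\left(d \right)} = d + \left(4 - 4\right) = d + 0 = d$)
$\frac{1}{\left(-106 + J{\left(U{\left(-1 \right)} \right)} 13\right) + o{\left(-267,-264 \right)}} = \frac{1}{\left(-106 + 9 \cdot 13\right) - 264} = \frac{1}{\left(-106 + 117\right) - 264} = \frac{1}{11 - 264} = \frac{1}{-253} = - \frac{1}{253}$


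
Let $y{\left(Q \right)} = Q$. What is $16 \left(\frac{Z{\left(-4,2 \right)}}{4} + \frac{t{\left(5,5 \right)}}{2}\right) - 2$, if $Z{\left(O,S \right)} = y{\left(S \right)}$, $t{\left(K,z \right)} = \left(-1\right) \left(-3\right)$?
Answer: $30$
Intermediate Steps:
$t{\left(K,z \right)} = 3$
$Z{\left(O,S \right)} = S$
$16 \left(\frac{Z{\left(-4,2 \right)}}{4} + \frac{t{\left(5,5 \right)}}{2}\right) - 2 = 16 \left(\frac{2}{4} + \frac{3}{2}\right) - 2 = 16 \left(2 \cdot \frac{1}{4} + 3 \cdot \frac{1}{2}\right) - 2 = 16 \left(\frac{1}{2} + \frac{3}{2}\right) - 2 = 16 \cdot 2 - 2 = 32 - 2 = 30$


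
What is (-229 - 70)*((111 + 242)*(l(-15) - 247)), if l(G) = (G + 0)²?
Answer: 2322034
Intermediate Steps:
l(G) = G²
(-229 - 70)*((111 + 242)*(l(-15) - 247)) = (-229 - 70)*((111 + 242)*((-15)² - 247)) = -105547*(225 - 247) = -105547*(-22) = -299*(-7766) = 2322034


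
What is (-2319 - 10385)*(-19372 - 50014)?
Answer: 881479744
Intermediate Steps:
(-2319 - 10385)*(-19372 - 50014) = -12704*(-69386) = 881479744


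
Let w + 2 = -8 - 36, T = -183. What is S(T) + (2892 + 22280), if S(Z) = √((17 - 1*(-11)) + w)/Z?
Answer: 25172 - I*√2/61 ≈ 25172.0 - 0.023184*I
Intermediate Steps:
w = -46 (w = -2 + (-8 - 36) = -2 - 44 = -46)
S(Z) = 3*I*√2/Z (S(Z) = √((17 - 1*(-11)) - 46)/Z = √((17 + 11) - 46)/Z = √(28 - 46)/Z = √(-18)/Z = (3*I*√2)/Z = 3*I*√2/Z)
S(T) + (2892 + 22280) = 3*I*√2/(-183) + (2892 + 22280) = 3*I*√2*(-1/183) + 25172 = -I*√2/61 + 25172 = 25172 - I*√2/61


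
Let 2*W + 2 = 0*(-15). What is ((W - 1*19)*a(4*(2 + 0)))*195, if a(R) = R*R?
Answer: -249600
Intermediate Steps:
a(R) = R²
W = -1 (W = -1 + (0*(-15))/2 = -1 + (½)*0 = -1 + 0 = -1)
((W - 1*19)*a(4*(2 + 0)))*195 = ((-1 - 1*19)*(4*(2 + 0))²)*195 = ((-1 - 19)*(4*2)²)*195 = -20*8²*195 = -20*64*195 = -1280*195 = -249600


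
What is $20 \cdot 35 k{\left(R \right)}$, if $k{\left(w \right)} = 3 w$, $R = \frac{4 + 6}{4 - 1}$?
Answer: $7000$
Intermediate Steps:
$R = \frac{10}{3} \approx 3.3333$
$20 \cdot 35 k{\left(R \right)} = 20 \cdot 35 \cdot 3 \cdot \frac{10}{3} = 700 \cdot 10 = 7000$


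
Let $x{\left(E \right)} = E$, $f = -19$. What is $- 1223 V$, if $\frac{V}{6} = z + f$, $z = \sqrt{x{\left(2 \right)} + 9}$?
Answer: $139422 - 7338 \sqrt{11} \approx 1.1508 \cdot 10^{5}$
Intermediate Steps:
$z = \sqrt{11}$ ($z = \sqrt{2 + 9} = \sqrt{11} \approx 3.3166$)
$V = -114 + 6 \sqrt{11}$ ($V = 6 \left(\sqrt{11} - 19\right) = 6 \left(-19 + \sqrt{11}\right) = -114 + 6 \sqrt{11} \approx -94.1$)
$- 1223 V = - 1223 \left(-114 + 6 \sqrt{11}\right) = 139422 - 7338 \sqrt{11}$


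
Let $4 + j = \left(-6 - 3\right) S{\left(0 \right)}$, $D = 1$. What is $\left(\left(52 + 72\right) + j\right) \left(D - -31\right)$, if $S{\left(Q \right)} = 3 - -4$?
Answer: $1824$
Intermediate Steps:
$S{\left(Q \right)} = 7$ ($S{\left(Q \right)} = 3 + 4 = 7$)
$j = -67$ ($j = -4 + \left(-6 - 3\right) 7 = -4 - 63 = -67$)
$\left(\left(52 + 72\right) + j\right) \left(D - -31\right) = \left(\left(52 + 72\right) - 67\right) \left(1 - -31\right) = \left(124 - 67\right) \left(1 + 31\right) = 57 \cdot 32 = 1824$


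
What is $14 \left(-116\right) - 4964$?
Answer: $-6588$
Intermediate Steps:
$14 \left(-116\right) - 4964 = -1624 - 4964 = -6588$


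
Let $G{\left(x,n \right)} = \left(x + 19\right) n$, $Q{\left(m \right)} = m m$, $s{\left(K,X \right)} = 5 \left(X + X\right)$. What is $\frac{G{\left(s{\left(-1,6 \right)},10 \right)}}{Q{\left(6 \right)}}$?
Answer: $\frac{395}{18} \approx 21.944$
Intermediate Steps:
$s{\left(K,X \right)} = 10 X$ ($s{\left(K,X \right)} = 5 \cdot 2 X = 10 X$)
$Q{\left(m \right)} = m^{2}$
$G{\left(x,n \right)} = n \left(19 + x\right)$ ($G{\left(x,n \right)} = \left(19 + x\right) n = n \left(19 + x\right)$)
$\frac{G{\left(s{\left(-1,6 \right)},10 \right)}}{Q{\left(6 \right)}} = \frac{10 \left(19 + 10 \cdot 6\right)}{6^{2}} = \frac{10 \left(19 + 60\right)}{36} = 10 \cdot 79 \cdot \frac{1}{36} = 790 \cdot \frac{1}{36} = \frac{395}{18}$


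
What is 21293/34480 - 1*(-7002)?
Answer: 241450253/34480 ≈ 7002.6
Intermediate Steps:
21293/34480 - 1*(-7002) = 21293*(1/34480) + 7002 = 21293/34480 + 7002 = 241450253/34480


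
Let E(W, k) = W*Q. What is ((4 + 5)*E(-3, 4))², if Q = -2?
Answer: 2916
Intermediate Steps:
E(W, k) = -2*W (E(W, k) = W*(-2) = -2*W)
((4 + 5)*E(-3, 4))² = ((4 + 5)*(-2*(-3)))² = (9*6)² = 54² = 2916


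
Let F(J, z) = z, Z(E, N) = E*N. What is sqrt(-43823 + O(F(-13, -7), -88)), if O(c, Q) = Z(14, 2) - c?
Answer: 2*I*sqrt(10947) ≈ 209.26*I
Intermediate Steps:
O(c, Q) = 28 - c (O(c, Q) = 14*2 - c = 28 - c)
sqrt(-43823 + O(F(-13, -7), -88)) = sqrt(-43823 + (28 - 1*(-7))) = sqrt(-43823 + (28 + 7)) = sqrt(-43823 + 35) = sqrt(-43788) = 2*I*sqrt(10947)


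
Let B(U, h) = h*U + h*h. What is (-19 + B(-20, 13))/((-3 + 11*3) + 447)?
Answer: -110/477 ≈ -0.23061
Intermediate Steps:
B(U, h) = h² + U*h (B(U, h) = U*h + h² = h² + U*h)
(-19 + B(-20, 13))/((-3 + 11*3) + 447) = (-19 + 13*(-20 + 13))/((-3 + 11*3) + 447) = (-19 + 13*(-7))/((-3 + 33) + 447) = (-19 - 91)/(30 + 447) = -110/477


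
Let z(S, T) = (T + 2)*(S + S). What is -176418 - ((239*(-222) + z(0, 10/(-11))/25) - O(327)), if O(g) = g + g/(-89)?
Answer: -10950264/89 ≈ -1.2304e+5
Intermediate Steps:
z(S, T) = 2*S*(2 + T) (z(S, T) = (2 + T)*(2*S) = 2*S*(2 + T))
O(g) = 88*g/89 (O(g) = g + g*(-1/89) = g - g/89 = 88*g/89)
-176418 - ((239*(-222) + z(0, 10/(-11))/25) - O(327)) = -176418 - ((239*(-222) + (2*0*(2 + 10/(-11)))/25) - 88*327/89) = -176418 - ((-53058 + (2*0*(2 + 10*(-1/11)))*(1/25)) - 1*28776/89) = -176418 - ((-53058 + (2*0*(2 - 10/11))*(1/25)) - 28776/89) = -176418 - ((-53058 + (2*0*(12/11))*(1/25)) - 28776/89) = -176418 - ((-53058 + 0*(1/25)) - 28776/89) = -176418 - ((-53058 + 0) - 28776/89) = -176418 - (-53058 - 28776/89) = -176418 - 1*(-4750938/89) = -176418 + 4750938/89 = -10950264/89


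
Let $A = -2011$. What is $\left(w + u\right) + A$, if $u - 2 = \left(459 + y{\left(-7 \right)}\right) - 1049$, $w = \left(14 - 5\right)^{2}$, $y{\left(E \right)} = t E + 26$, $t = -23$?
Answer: $-2331$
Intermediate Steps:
$y{\left(E \right)} = 26 - 23 E$ ($y{\left(E \right)} = - 23 E + 26 = 26 - 23 E$)
$w = 81$ ($w = 9^{2} = 81$)
$u = -401$ ($u = 2 + \left(\left(459 + \left(26 - -161\right)\right) - 1049\right) = 2 + \left(\left(459 + \left(26 + 161\right)\right) - 1049\right) = 2 + \left(\left(459 + 187\right) - 1049\right) = 2 + \left(646 - 1049\right) = 2 - 403 = -401$)
$\left(w + u\right) + A = \left(81 - 401\right) - 2011 = -320 - 2011 = -2331$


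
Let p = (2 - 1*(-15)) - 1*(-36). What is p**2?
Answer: 2809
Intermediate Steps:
p = 53 (p = (2 + 15) + 36 = 17 + 36 = 53)
p**2 = 53**2 = 2809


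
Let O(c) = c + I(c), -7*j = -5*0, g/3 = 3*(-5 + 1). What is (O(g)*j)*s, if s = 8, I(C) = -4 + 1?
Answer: 0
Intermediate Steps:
g = -36 (g = 3*(3*(-5 + 1)) = 3*(3*(-4)) = 3*(-12) = -36)
I(C) = -3
j = 0 (j = -(-5)*0/7 = -⅐*0 = 0)
O(c) = -3 + c (O(c) = c - 3 = -3 + c)
(O(g)*j)*s = ((-3 - 36)*0)*8 = -39*0*8 = 0*8 = 0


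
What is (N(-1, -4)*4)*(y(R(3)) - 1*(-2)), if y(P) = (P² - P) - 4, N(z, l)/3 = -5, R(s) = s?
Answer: -240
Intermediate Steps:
N(z, l) = -15 (N(z, l) = 3*(-5) = -15)
y(P) = -4 + P² - P
(N(-1, -4)*4)*(y(R(3)) - 1*(-2)) = (-15*4)*((-4 + 3² - 1*3) - 1*(-2)) = -60*((-4 + 9 - 3) + 2) = -60*(2 + 2) = -60*4 = -240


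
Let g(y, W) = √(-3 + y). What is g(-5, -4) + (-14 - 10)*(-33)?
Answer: 792 + 2*I*√2 ≈ 792.0 + 2.8284*I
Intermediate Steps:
g(-5, -4) + (-14 - 10)*(-33) = √(-3 - 5) + (-14 - 10)*(-33) = √(-8) - 24*(-33) = 2*I*√2 + 792 = 792 + 2*I*√2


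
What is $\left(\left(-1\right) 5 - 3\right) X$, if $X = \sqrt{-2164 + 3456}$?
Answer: $- 16 \sqrt{323} \approx -287.56$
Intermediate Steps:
$X = 2 \sqrt{323}$ ($X = \sqrt{1292} = 2 \sqrt{323} \approx 35.944$)
$\left(\left(-1\right) 5 - 3\right) X = \left(\left(-1\right) 5 - 3\right) 2 \sqrt{323} = \left(-5 - 3\right) 2 \sqrt{323} = - 8 \cdot 2 \sqrt{323} = - 16 \sqrt{323}$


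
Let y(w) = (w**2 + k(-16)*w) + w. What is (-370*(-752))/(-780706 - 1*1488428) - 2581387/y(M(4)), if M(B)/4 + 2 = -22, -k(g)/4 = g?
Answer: -976390175183/1125490464 ≈ -867.52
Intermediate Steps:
k(g) = -4*g
M(B) = -96 (M(B) = -8 + 4*(-22) = -8 - 88 = -96)
y(w) = w**2 + 65*w (y(w) = (w**2 + (-4*(-16))*w) + w = (w**2 + 64*w) + w = w**2 + 65*w)
(-370*(-752))/(-780706 - 1*1488428) - 2581387/y(M(4)) = (-370*(-752))/(-780706 - 1*1488428) - 2581387*(-1/(96*(65 - 96))) = 278240/(-780706 - 1488428) - 2581387/((-96*(-31))) = 278240/(-2269134) - 2581387/2976 = 278240*(-1/2269134) - 2581387*1/2976 = -139120/1134567 - 2581387/2976 = -976390175183/1125490464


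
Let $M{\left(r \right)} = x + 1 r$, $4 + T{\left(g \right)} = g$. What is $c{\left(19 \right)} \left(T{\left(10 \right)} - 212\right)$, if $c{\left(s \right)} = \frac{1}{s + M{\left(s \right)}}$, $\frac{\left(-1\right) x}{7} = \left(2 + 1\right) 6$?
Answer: $\frac{103}{44} \approx 2.3409$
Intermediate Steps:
$x = -126$ ($x = - 7 \left(2 + 1\right) 6 = - 7 \cdot 3 \cdot 6 = \left(-7\right) 18 = -126$)
$T{\left(g \right)} = -4 + g$
$M{\left(r \right)} = -126 + r$ ($M{\left(r \right)} = -126 + 1 r = -126 + r$)
$c{\left(s \right)} = \frac{1}{-126 + 2 s}$ ($c{\left(s \right)} = \frac{1}{s + \left(-126 + s\right)} = \frac{1}{-126 + 2 s}$)
$c{\left(19 \right)} \left(T{\left(10 \right)} - 212\right) = \frac{1}{2 \left(-63 + 19\right)} \left(\left(-4 + 10\right) - 212\right) = \frac{1}{2 \left(-44\right)} \left(6 - 212\right) = \frac{1}{2} \left(- \frac{1}{44}\right) \left(-206\right) = \left(- \frac{1}{88}\right) \left(-206\right) = \frac{103}{44}$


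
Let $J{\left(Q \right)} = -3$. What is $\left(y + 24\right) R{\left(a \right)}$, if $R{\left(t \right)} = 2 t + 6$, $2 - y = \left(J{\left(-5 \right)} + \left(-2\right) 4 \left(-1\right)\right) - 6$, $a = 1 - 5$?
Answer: $-54$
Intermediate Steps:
$a = -4$ ($a = 1 - 5 = -4$)
$y = 3$ ($y = 2 - \left(\left(-3 + \left(-2\right) 4 \left(-1\right)\right) - 6\right) = 2 - \left(\left(-3 - -8\right) - 6\right) = 2 - \left(\left(-3 + 8\right) - 6\right) = 2 - \left(5 - 6\right) = 2 - -1 = 2 + 1 = 3$)
$R{\left(t \right)} = 6 + 2 t$
$\left(y + 24\right) R{\left(a \right)} = \left(3 + 24\right) \left(6 + 2 \left(-4\right)\right) = 27 \left(6 - 8\right) = 27 \left(-2\right) = -54$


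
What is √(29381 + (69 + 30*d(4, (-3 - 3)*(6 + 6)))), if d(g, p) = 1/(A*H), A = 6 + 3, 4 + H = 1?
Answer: 4*√16565/3 ≈ 171.61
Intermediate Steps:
H = -3 (H = -4 + 1 = -3)
A = 9
d(g, p) = -1/27 (d(g, p) = 1/(9*(-3)) = 1/(-27) = -1/27)
√(29381 + (69 + 30*d(4, (-3 - 3)*(6 + 6)))) = √(29381 + (69 + 30*(-1/27))) = √(29381 + (69 - 10/9)) = √(29381 + 611/9) = √(265040/9) = 4*√16565/3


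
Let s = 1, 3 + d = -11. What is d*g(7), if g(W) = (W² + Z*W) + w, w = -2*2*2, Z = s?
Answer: -672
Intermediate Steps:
d = -14 (d = -3 - 11 = -14)
Z = 1
w = -8 (w = -4*2 = -8)
g(W) = -8 + W + W² (g(W) = (W² + 1*W) - 8 = (W² + W) - 8 = (W + W²) - 8 = -8 + W + W²)
d*g(7) = -14*(-8 + 7 + 7²) = -14*(-8 + 7 + 49) = -14*48 = -672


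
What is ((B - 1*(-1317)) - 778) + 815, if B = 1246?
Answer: 2600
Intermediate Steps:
((B - 1*(-1317)) - 778) + 815 = ((1246 - 1*(-1317)) - 778) + 815 = ((1246 + 1317) - 778) + 815 = (2563 - 778) + 815 = 1785 + 815 = 2600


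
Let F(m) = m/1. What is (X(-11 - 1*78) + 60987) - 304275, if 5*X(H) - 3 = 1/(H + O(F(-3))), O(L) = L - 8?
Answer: -121643701/500 ≈ -2.4329e+5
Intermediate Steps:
F(m) = m (F(m) = m*1 = m)
O(L) = -8 + L
X(H) = ⅗ + 1/(5*(-11 + H)) (X(H) = ⅗ + 1/(5*(H + (-8 - 3))) = ⅗ + 1/(5*(H - 11)) = ⅗ + 1/(5*(-11 + H)))
(X(-11 - 1*78) + 60987) - 304275 = ((-32 + 3*(-11 - 1*78))/(5*(-11 + (-11 - 1*78))) + 60987) - 304275 = ((-32 + 3*(-11 - 78))/(5*(-11 + (-11 - 78))) + 60987) - 304275 = ((-32 + 3*(-89))/(5*(-11 - 89)) + 60987) - 304275 = ((⅕)*(-32 - 267)/(-100) + 60987) - 304275 = ((⅕)*(-1/100)*(-299) + 60987) - 304275 = (299/500 + 60987) - 304275 = 30493799/500 - 304275 = -121643701/500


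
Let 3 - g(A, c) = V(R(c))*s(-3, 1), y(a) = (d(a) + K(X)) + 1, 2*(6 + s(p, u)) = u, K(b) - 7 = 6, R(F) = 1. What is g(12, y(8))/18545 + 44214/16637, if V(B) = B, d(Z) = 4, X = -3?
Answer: 1640180089/617066330 ≈ 2.6580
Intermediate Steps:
K(b) = 13 (K(b) = 7 + 6 = 13)
s(p, u) = -6 + u/2
y(a) = 18 (y(a) = (4 + 13) + 1 = 17 + 1 = 18)
g(A, c) = 17/2 (g(A, c) = 3 - (-6 + (½)*1) = 3 - (-6 + ½) = 3 - (-11)/2 = 3 - 1*(-11/2) = 3 + 11/2 = 17/2)
g(12, y(8))/18545 + 44214/16637 = (17/2)/18545 + 44214/16637 = (17/2)*(1/18545) + 44214*(1/16637) = 17/37090 + 44214/16637 = 1640180089/617066330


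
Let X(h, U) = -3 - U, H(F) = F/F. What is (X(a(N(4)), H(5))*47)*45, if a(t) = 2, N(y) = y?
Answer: -8460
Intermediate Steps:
H(F) = 1
(X(a(N(4)), H(5))*47)*45 = ((-3 - 1*1)*47)*45 = ((-3 - 1)*47)*45 = -4*47*45 = -188*45 = -8460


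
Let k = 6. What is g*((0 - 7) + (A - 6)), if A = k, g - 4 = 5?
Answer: -63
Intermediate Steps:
g = 9 (g = 4 + 5 = 9)
A = 6
g*((0 - 7) + (A - 6)) = 9*((0 - 7) + (6 - 6)) = 9*(-7 + 0) = 9*(-7) = -63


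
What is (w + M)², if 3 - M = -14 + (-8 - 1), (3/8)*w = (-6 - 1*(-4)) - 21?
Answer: 11236/9 ≈ 1248.4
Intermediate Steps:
w = -184/3 (w = 8*((-6 - 1*(-4)) - 21)/3 = 8*((-6 + 4) - 21)/3 = 8*(-2 - 21)/3 = (8/3)*(-23) = -184/3 ≈ -61.333)
M = 26 (M = 3 - (-14 + (-8 - 1)) = 3 - (-14 - 9) = 3 - 1*(-23) = 3 + 23 = 26)
(w + M)² = (-184/3 + 26)² = (-106/3)² = 11236/9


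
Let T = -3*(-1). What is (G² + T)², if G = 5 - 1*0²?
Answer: 784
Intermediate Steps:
G = 5 (G = 5 - 1*0 = 5 + 0 = 5)
T = 3
(G² + T)² = (5² + 3)² = (25 + 3)² = 28² = 784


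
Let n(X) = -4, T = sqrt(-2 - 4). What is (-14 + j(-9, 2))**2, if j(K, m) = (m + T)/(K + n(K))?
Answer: (184 + I*sqrt(6))**2/169 ≈ 200.3 + 5.3338*I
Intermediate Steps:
T = I*sqrt(6) (T = sqrt(-6) = I*sqrt(6) ≈ 2.4495*I)
j(K, m) = (m + I*sqrt(6))/(-4 + K) (j(K, m) = (m + I*sqrt(6))/(K - 4) = (m + I*sqrt(6))/(-4 + K))
(-14 + j(-9, 2))**2 = (-14 + (2 + I*sqrt(6))/(-4 - 9))**2 = (-14 + (2 + I*sqrt(6))/(-13))**2 = (-14 - (2 + I*sqrt(6))/13)**2 = (-14 + (-2/13 - I*sqrt(6)/13))**2 = (-184/13 - I*sqrt(6)/13)**2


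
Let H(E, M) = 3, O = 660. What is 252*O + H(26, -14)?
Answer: 166323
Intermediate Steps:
252*O + H(26, -14) = 252*660 + 3 = 166320 + 3 = 166323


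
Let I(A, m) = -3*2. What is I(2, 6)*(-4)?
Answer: 24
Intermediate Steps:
I(A, m) = -6
I(2, 6)*(-4) = -6*(-4) = 24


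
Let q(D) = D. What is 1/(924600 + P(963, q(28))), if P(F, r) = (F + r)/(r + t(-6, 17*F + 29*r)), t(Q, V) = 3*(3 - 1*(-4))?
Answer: 49/45306391 ≈ 1.0815e-6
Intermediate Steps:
t(Q, V) = 21 (t(Q, V) = 3*(3 + 4) = 3*7 = 21)
P(F, r) = (F + r)/(21 + r) (P(F, r) = (F + r)/(r + 21) = (F + r)/(21 + r))
1/(924600 + P(963, q(28))) = 1/(924600 + (963 + 28)/(21 + 28)) = 1/(924600 + 991/49) = 1/(45306391/49) = 49/45306391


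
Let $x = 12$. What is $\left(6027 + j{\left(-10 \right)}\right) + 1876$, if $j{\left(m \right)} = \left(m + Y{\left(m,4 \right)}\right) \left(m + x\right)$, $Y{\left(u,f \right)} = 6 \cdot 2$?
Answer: $7907$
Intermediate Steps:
$Y{\left(u,f \right)} = 12$
$j{\left(m \right)} = \left(12 + m\right)^{2}$ ($j{\left(m \right)} = \left(m + 12\right) \left(m + 12\right) = \left(12 + m\right) \left(12 + m\right) = \left(12 + m\right)^{2}$)
$\left(6027 + j{\left(-10 \right)}\right) + 1876 = \left(6027 + \left(144 + \left(-10\right)^{2} + 24 \left(-10\right)\right)\right) + 1876 = \left(6027 + \left(144 + 100 - 240\right)\right) + 1876 = \left(6027 + 4\right) + 1876 = 6031 + 1876 = 7907$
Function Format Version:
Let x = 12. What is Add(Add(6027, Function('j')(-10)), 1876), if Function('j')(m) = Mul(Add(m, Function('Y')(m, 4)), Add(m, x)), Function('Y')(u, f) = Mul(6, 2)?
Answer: 7907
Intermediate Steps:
Function('Y')(u, f) = 12
Function('j')(m) = Pow(Add(12, m), 2) (Function('j')(m) = Mul(Add(m, 12), Add(m, 12)) = Mul(Add(12, m), Add(12, m)) = Pow(Add(12, m), 2))
Add(Add(6027, Function('j')(-10)), 1876) = Add(Add(6027, Add(144, Pow(-10, 2), Mul(24, -10))), 1876) = Add(Add(6027, Add(144, 100, -240)), 1876) = Add(Add(6027, 4), 1876) = Add(6031, 1876) = 7907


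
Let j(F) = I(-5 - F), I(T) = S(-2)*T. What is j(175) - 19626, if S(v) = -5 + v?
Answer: -18366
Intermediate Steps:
I(T) = -7*T (I(T) = (-5 - 2)*T = -7*T)
j(F) = 35 + 7*F (j(F) = -7*(-5 - F) = 35 + 7*F)
j(175) - 19626 = (35 + 7*175) - 19626 = (35 + 1225) - 19626 = 1260 - 19626 = -18366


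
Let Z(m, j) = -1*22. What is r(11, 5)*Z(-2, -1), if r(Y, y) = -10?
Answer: 220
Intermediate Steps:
Z(m, j) = -22
r(11, 5)*Z(-2, -1) = -10*(-22) = 220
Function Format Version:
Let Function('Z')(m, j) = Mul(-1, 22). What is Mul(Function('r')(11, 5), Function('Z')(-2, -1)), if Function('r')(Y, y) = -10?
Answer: 220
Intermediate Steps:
Function('Z')(m, j) = -22
Mul(Function('r')(11, 5), Function('Z')(-2, -1)) = Mul(-10, -22) = 220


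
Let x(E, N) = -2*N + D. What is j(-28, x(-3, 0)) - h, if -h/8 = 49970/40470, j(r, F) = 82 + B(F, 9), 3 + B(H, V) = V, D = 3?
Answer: 20848/213 ≈ 97.878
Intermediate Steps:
x(E, N) = 3 - 2*N (x(E, N) = -2*N + 3 = 3 - 2*N)
B(H, V) = -3 + V
j(r, F) = 88 (j(r, F) = 82 + (-3 + 9) = 82 + 6 = 88)
h = -2104/213 (h = -399760/40470 = -8*263/213 = -2104/213 ≈ -9.8779)
j(-28, x(-3, 0)) - h = 88 - 1*(-2104/213) = 88 + 2104/213 = 20848/213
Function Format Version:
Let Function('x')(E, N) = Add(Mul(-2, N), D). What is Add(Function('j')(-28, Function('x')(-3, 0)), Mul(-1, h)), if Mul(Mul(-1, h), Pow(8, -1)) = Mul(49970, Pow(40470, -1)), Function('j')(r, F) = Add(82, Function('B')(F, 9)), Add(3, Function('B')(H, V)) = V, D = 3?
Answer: Rational(20848, 213) ≈ 97.878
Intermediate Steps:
Function('x')(E, N) = Add(3, Mul(-2, N)) (Function('x')(E, N) = Add(Mul(-2, N), 3) = Add(3, Mul(-2, N)))
Function('B')(H, V) = Add(-3, V)
Function('j')(r, F) = 88 (Function('j')(r, F) = Add(82, Add(-3, 9)) = Add(82, 6) = 88)
h = Rational(-2104, 213) (h = Mul(-8, Mul(49970, Pow(40470, -1))) = Mul(-8, Mul(49970, Rational(1, 40470))) = Mul(-8, Rational(263, 213)) = Rational(-2104, 213) ≈ -9.8779)
Add(Function('j')(-28, Function('x')(-3, 0)), Mul(-1, h)) = Add(88, Mul(-1, Rational(-2104, 213))) = Add(88, Rational(2104, 213)) = Rational(20848, 213)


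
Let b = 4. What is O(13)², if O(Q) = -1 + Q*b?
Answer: 2601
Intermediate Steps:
O(Q) = -1 + 4*Q (O(Q) = -1 + Q*4 = -1 + 4*Q)
O(13)² = (-1 + 4*13)² = (-1 + 52)² = 51² = 2601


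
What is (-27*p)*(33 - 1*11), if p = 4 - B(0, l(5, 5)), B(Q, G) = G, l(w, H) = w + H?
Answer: 3564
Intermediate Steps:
l(w, H) = H + w
p = -6 (p = 4 - (5 + 5) = 4 - 1*10 = 4 - 10 = -6)
(-27*p)*(33 - 1*11) = (-27*(-6))*(33 - 1*11) = 162*(33 - 11) = 162*22 = 3564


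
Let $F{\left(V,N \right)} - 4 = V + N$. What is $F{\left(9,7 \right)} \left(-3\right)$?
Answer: $-60$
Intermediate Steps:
$F{\left(V,N \right)} = 4 + N + V$ ($F{\left(V,N \right)} = 4 + \left(V + N\right) = 4 + \left(N + V\right) = 4 + N + V$)
$F{\left(9,7 \right)} \left(-3\right) = \left(4 + 7 + 9\right) \left(-3\right) = 20 \left(-3\right) = -60$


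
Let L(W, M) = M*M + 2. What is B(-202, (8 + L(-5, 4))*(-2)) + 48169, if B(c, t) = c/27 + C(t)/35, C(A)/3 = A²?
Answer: 45731659/945 ≈ 48393.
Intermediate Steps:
L(W, M) = 2 + M² (L(W, M) = M² + 2 = 2 + M²)
C(A) = 3*A²
B(c, t) = c/27 + 3*t²/35 (B(c, t) = c/27 + (3*t²)/35 = c*(1/27) + (3*t²)*(1/35) = c/27 + 3*t²/35)
B(-202, (8 + L(-5, 4))*(-2)) + 48169 = ((1/27)*(-202) + 3*((8 + (2 + 4²))*(-2))²/35) + 48169 = (-202/27 + 3*((8 + (2 + 16))*(-2))²/35) + 48169 = (-202/27 + 3*((8 + 18)*(-2))²/35) + 48169 = (-202/27 + 3*(26*(-2))²/35) + 48169 = (-202/27 + (3/35)*(-52)²) + 48169 = (-202/27 + (3/35)*2704) + 48169 = (-202/27 + 8112/35) + 48169 = 211954/945 + 48169 = 45731659/945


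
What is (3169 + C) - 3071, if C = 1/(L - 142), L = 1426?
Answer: 125833/1284 ≈ 98.001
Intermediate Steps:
C = 1/1284 (C = 1/(1426 - 142) = 1/1284 ≈ 0.00077882)
(3169 + C) - 3071 = (3169 + 1/1284) - 3071 = 4068997/1284 - 3071 = 125833/1284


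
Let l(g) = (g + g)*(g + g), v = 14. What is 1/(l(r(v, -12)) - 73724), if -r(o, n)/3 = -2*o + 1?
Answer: -1/47480 ≈ -2.1062e-5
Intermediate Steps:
r(o, n) = -3 + 6*o (r(o, n) = -3*(-2*o + 1) = -3*(1 - 2*o) = -3 + 6*o)
l(g) = 4*g² (l(g) = (2*g)*(2*g) = 4*g²)
1/(l(r(v, -12)) - 73724) = 1/(4*(-3 + 6*14)² - 73724) = 1/(4*(-3 + 84)² - 73724) = 1/(4*81² - 73724) = 1/(4*6561 - 73724) = 1/(26244 - 73724) = 1/(-47480) = -1/47480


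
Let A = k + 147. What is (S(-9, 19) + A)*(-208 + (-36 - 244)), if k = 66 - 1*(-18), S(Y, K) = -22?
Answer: -101992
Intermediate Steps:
k = 84 (k = 66 + 18 = 84)
A = 231 (A = 84 + 147 = 231)
(S(-9, 19) + A)*(-208 + (-36 - 244)) = (-22 + 231)*(-208 + (-36 - 244)) = 209*(-208 - 280) = 209*(-488) = -101992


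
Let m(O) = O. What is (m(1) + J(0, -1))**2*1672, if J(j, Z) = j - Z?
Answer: 6688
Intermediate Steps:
(m(1) + J(0, -1))**2*1672 = (1 + (0 - 1*(-1)))**2*1672 = (1 + (0 + 1))**2*1672 = (1 + 1)**2*1672 = 2**2*1672 = 4*1672 = 6688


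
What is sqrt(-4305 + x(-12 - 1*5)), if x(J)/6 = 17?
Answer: 3*I*sqrt(467) ≈ 64.831*I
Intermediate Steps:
x(J) = 102 (x(J) = 6*17 = 102)
sqrt(-4305 + x(-12 - 1*5)) = sqrt(-4305 + 102) = sqrt(-4203) = 3*I*sqrt(467)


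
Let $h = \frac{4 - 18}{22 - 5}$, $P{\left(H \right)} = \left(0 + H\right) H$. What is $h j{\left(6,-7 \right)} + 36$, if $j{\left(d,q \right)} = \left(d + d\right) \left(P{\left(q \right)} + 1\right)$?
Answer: $- \frac{7788}{17} \approx -458.12$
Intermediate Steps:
$P{\left(H \right)} = H^{2}$ ($P{\left(H \right)} = H H = H^{2}$)
$j{\left(d,q \right)} = 2 d \left(1 + q^{2}\right)$ ($j{\left(d,q \right)} = \left(d + d\right) \left(q^{2} + 1\right) = 2 d \left(1 + q^{2}\right)$)
$h = - \frac{14}{17} \approx -0.82353$
$h j{\left(6,-7 \right)} + 36 = - \frac{14 \cdot 2 \cdot 6 \left(1 + \left(-7\right)^{2}\right)}{17} + 36 = - \frac{14 \cdot 2 \cdot 6 \left(1 + 49\right)}{17} + 36 = - \frac{14 \cdot 2 \cdot 6 \cdot 50}{17} + 36 = \left(- \frac{14}{17}\right) 600 + 36 = - \frac{8400}{17} + 36 = - \frac{7788}{17}$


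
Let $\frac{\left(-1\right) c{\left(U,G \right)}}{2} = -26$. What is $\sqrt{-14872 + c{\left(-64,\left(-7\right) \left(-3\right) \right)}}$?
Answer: $2 i \sqrt{3705} \approx 121.74 i$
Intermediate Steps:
$c{\left(U,G \right)} = 52$ ($c{\left(U,G \right)} = \left(-2\right) \left(-26\right) = 52$)
$\sqrt{-14872 + c{\left(-64,\left(-7\right) \left(-3\right) \right)}} = \sqrt{-14872 + 52} = \sqrt{-14820} = 2 i \sqrt{3705}$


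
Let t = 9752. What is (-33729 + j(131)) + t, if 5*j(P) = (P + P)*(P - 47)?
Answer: -97877/5 ≈ -19575.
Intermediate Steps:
j(P) = 2*P*(-47 + P)/5 (j(P) = ((P + P)*(P - 47))/5 = ((2*P)*(-47 + P))/5 = (2*P*(-47 + P))/5 = 2*P*(-47 + P)/5)
(-33729 + j(131)) + t = (-33729 + (⅖)*131*(-47 + 131)) + 9752 = (-33729 + (⅖)*131*84) + 9752 = (-33729 + 22008/5) + 9752 = -146637/5 + 9752 = -97877/5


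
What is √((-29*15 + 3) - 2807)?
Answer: I*√3239 ≈ 56.912*I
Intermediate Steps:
√((-29*15 + 3) - 2807) = √((-435 + 3) - 2807) = √(-432 - 2807) = √(-3239) = I*√3239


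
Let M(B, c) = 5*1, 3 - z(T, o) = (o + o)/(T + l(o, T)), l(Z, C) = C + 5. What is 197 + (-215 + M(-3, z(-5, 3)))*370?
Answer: -77503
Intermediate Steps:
l(Z, C) = 5 + C
z(T, o) = 3 - 2*o/(5 + 2*T) (z(T, o) = 3 - (o + o)/(T + (5 + T)) = 3 - 2*o/(5 + 2*T))
M(B, c) = 5
197 + (-215 + M(-3, z(-5, 3)))*370 = 197 + (-215 + 5)*370 = 197 - 210*370 = 197 - 77700 = -77503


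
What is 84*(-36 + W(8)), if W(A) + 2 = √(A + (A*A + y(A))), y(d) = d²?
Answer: -3192 + 168*√34 ≈ -2212.4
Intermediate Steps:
W(A) = -2 + √(A + 2*A²) (W(A) = -2 + √(A + (A*A + A²)) = -2 + √(A + (A² + A²)) = -2 + √(A + 2*A²))
84*(-36 + W(8)) = 84*(-36 + (-2 + √(8*(1 + 2*8)))) = 84*(-36 + (-2 + √(8*(1 + 16)))) = 84*(-36 + (-2 + √(8*17))) = 84*(-36 + (-2 + √136)) = 84*(-36 + (-2 + 2*√34)) = 84*(-38 + 2*√34) = -3192 + 168*√34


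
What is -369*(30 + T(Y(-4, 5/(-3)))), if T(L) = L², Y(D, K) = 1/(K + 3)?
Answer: -180441/16 ≈ -11278.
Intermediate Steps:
Y(D, K) = 1/(3 + K)
-369*(30 + T(Y(-4, 5/(-3)))) = -369*(30 + (1/(3 + 5/(-3)))²) = -369*(30 + (1/(3 + 5*(-⅓)))²) = -369*(30 + (1/(3 - 5/3))²) = -369*(30 + (1/(4/3))²) = -369*(30 + (¾)²) = -369*(30 + 9/16) = -369*489/16 = -180441/16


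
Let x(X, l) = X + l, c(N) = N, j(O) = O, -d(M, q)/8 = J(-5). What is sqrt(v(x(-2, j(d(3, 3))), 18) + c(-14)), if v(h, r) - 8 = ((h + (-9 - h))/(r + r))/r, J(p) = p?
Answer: I*sqrt(866)/12 ≈ 2.4523*I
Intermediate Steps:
d(M, q) = 40 (d(M, q) = -8*(-5) = 40)
v(h, r) = 8 - 9/(2*r**2) (v(h, r) = 8 + ((h + (-9 - h))/(r + r))/r = 8 + (-9*1/(2*r))/r = 8 + (-9/(2*r))/r = 8 - 9/(2*r**2))
sqrt(v(x(-2, j(d(3, 3))), 18) + c(-14)) = sqrt((8 - 9/2/18**2) - 14) = sqrt((8 - 9/2*1/324) - 14) = sqrt((8 - 1/72) - 14) = sqrt(575/72 - 14) = sqrt(-433/72) = I*sqrt(866)/12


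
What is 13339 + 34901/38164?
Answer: 509104497/38164 ≈ 13340.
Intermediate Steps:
13339 + 34901/38164 = 509104497/38164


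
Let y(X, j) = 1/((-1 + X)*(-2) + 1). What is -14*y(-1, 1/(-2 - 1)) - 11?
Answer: -69/5 ≈ -13.800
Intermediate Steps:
y(X, j) = 1/(3 - 2*X) (y(X, j) = 1/((2 - 2*X) + 1) = 1/(3 - 2*X))
-14*y(-1, 1/(-2 - 1)) - 11 = -(-14)/(-3 + 2*(-1)) - 11 = -(-14)/(-3 - 2) - 11 = -(-14)/(-5) - 11 = -(-14)*(-1)/5 - 11 = -14*1/5 - 11 = -14/5 - 11 = -69/5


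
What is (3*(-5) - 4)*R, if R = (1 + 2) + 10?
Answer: -247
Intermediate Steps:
R = 13 (R = 3 + 10 = 13)
(3*(-5) - 4)*R = (3*(-5) - 4)*13 = (-15 - 4)*13 = -19*13 = -247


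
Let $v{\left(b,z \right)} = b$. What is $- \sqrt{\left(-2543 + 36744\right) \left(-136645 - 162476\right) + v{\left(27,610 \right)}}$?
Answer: $- i \sqrt{10230237294} \approx - 1.0114 \cdot 10^{5} i$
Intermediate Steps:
$- \sqrt{\left(-2543 + 36744\right) \left(-136645 - 162476\right) + v{\left(27,610 \right)}} = - \sqrt{\left(-2543 + 36744\right) \left(-136645 - 162476\right) + 27} = - \sqrt{34201 \left(-299121\right) + 27} = - \sqrt{-10230237321 + 27} = - \sqrt{-10230237294} = - i \sqrt{10230237294}$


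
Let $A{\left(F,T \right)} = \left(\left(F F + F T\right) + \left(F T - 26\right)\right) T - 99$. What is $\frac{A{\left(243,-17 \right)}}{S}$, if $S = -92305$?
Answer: $\frac{863036}{92305} \approx 9.3498$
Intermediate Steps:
$A{\left(F,T \right)} = -99 + T \left(-26 + F^{2} + 2 F T\right)$ ($A{\left(F,T \right)} = \left(\left(F^{2} + F T\right) + \left(-26 + F T\right)\right) T - 99 = \left(-26 + F^{2} + 2 F T\right) T - 99 = T \left(-26 + F^{2} + 2 F T\right) - 99 = -99 + T \left(-26 + F^{2} + 2 F T\right)$)
$\frac{A{\left(243,-17 \right)}}{S} = \frac{-99 - -442 - 17 \cdot 243^{2} + 2 \cdot 243 \left(-17\right)^{2}}{-92305} = \left(-99 + 442 - 1003833 + 2 \cdot 243 \cdot 289\right) \left(- \frac{1}{92305}\right) = \left(-99 + 442 - 1003833 + 140454\right) \left(- \frac{1}{92305}\right) = \left(-863036\right) \left(- \frac{1}{92305}\right) = \frac{863036}{92305}$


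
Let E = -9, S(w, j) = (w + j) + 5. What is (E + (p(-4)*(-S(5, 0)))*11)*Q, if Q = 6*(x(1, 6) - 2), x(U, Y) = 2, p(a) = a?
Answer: 0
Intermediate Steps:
S(w, j) = 5 + j + w (S(w, j) = (j + w) + 5 = 5 + j + w)
Q = 0 (Q = 6*(2 - 2) = 6*0 = 0)
(E + (p(-4)*(-S(5, 0)))*11)*Q = (-9 - (-4)*(5 + 0 + 5)*11)*0 = (-9 - (-4)*10*11)*0 = (-9 - 4*(-10)*11)*0 = (-9 + 40*11)*0 = (-9 + 440)*0 = 431*0 = 0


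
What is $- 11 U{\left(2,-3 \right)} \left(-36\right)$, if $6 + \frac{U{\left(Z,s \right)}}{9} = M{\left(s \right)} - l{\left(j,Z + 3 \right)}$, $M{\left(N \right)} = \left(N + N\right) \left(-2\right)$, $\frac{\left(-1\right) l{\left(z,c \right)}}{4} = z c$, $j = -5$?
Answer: $-335016$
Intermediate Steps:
$l{\left(z,c \right)} = - 4 c z$ ($l{\left(z,c \right)} = - 4 z c = - 4 c z$)
$M{\left(N \right)} = - 4 N$ ($M{\left(N \right)} = 2 N \left(-2\right) = - 4 N$)
$U{\left(Z,s \right)} = -594 - 180 Z - 36 s$ ($U{\left(Z,s \right)} = -54 + 9 \left(- 4 s - \left(-4\right) \left(Z + 3\right) \left(-5\right)\right) = -54 + 9 \left(- 4 s - \left(-4\right) \left(3 + Z\right) \left(-5\right)\right) = -54 + 9 \left(- 4 s - \left(60 + 20 Z\right)\right) = -54 + 9 \left(-60 - 20 Z - 4 s\right) = -54 - \left(540 + 36 s + 180 Z\right) = -594 - 180 Z - 36 s$)
$- 11 U{\left(2,-3 \right)} \left(-36\right) = - 11 \left(-594 - 360 - -108\right) \left(-36\right) = - 11 \left(-594 - 360 + 108\right) \left(-36\right) = \left(-11\right) \left(-846\right) \left(-36\right) = 9306 \left(-36\right) = -335016$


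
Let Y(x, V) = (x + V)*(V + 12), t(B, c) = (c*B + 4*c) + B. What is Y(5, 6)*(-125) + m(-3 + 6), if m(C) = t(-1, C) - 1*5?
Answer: -24747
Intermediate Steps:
t(B, c) = B + 4*c + B*c (t(B, c) = (B*c + 4*c) + B = (4*c + B*c) + B = B + 4*c + B*c)
Y(x, V) = (12 + V)*(V + x) (Y(x, V) = (V + x)*(12 + V) = (12 + V)*(V + x))
m(C) = -6 + 3*C (m(C) = (-1 + 4*C - C) - 1*5 = (-1 + 3*C) - 5 = -6 + 3*C)
Y(5, 6)*(-125) + m(-3 + 6) = (6**2 + 12*6 + 12*5 + 6*5)*(-125) + (-6 + 3*(-3 + 6)) = (36 + 72 + 60 + 30)*(-125) + (-6 + 3*3) = 198*(-125) + (-6 + 9) = -24750 + 3 = -24747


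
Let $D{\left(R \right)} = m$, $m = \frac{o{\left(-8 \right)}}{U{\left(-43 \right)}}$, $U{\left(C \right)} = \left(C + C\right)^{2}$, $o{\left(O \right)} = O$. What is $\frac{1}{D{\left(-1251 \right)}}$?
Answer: $- \frac{1849}{2} \approx -924.5$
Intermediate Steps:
$U{\left(C \right)} = 4 C^{2}$ ($U{\left(C \right)} = \left(2 C\right)^{2} = 4 C^{2}$)
$m = - \frac{2}{1849}$ ($m = - \frac{8}{4 \left(-43\right)^{2}} = - \frac{8}{4 \cdot 1849} = - \frac{8}{7396} = \left(-8\right) \frac{1}{7396} = - \frac{2}{1849} \approx -0.0010817$)
$D{\left(R \right)} = - \frac{2}{1849}$
$\frac{1}{D{\left(-1251 \right)}} = \frac{1}{- \frac{2}{1849}} = - \frac{1849}{2}$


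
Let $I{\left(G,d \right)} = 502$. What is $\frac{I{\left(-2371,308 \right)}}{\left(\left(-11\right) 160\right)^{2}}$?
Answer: $\frac{251}{1548800} \approx 0.00016206$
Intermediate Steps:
$\frac{I{\left(-2371,308 \right)}}{\left(\left(-11\right) 160\right)^{2}} = \frac{502}{\left(\left(-11\right) 160\right)^{2}} = \frac{502}{\left(-1760\right)^{2}} = \frac{502}{3097600} = 502 \cdot \frac{1}{3097600} = \frac{251}{1548800}$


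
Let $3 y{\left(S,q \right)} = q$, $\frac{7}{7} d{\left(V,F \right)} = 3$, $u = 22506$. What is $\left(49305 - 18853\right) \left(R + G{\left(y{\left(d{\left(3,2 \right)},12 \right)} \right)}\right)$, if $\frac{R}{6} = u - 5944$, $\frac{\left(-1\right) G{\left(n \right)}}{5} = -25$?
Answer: $3029882644$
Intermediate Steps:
$d{\left(V,F \right)} = 3$
$y{\left(S,q \right)} = \frac{q}{3}$
$G{\left(n \right)} = 125$ ($G{\left(n \right)} = \left(-5\right) \left(-25\right) = 125$)
$R = 99372$ ($R = 6 \left(22506 - 5944\right) = 6 \cdot 16562 = 99372$)
$\left(49305 - 18853\right) \left(R + G{\left(y{\left(d{\left(3,2 \right)},12 \right)} \right)}\right) = \left(49305 - 18853\right) \left(99372 + 125\right) = 30452 \cdot 99497 = 3029882644$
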